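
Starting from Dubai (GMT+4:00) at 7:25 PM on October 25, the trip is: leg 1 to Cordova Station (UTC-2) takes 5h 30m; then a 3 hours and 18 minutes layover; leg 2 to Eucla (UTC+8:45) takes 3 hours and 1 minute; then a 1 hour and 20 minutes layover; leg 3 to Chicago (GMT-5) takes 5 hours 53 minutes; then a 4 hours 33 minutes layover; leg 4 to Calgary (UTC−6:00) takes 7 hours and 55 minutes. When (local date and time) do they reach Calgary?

4:55 PM on October 26

Convert departure to UTC: 7:25 PM − 4:00 = 3:25 PM UTC on Oct 25.
Add 5 hours 30 minutes leg 1 → 8:55 PM UTC.
Add 3 hours 18 minutes layover in Cordova Station → 12:13 AM UTC (Oct 26).
Add 3 hours 1 minute leg 2 → 3:14 AM UTC.
Add 1 hour and 20 minutes layover in Eucla → 4:34 AM UTC.
Add 5 hours and 53 minutes leg 3 → 10:27 AM UTC.
Add 4 hours 33 minutes layover in Chicago → 3:00 PM UTC.
Add 7 hours 55 minutes leg 4 → 10:55 PM UTC.
Calgary is UTC−6:00, so local arrival = 10:55 PM − 6:00 = 4:55 PM on Oct 26.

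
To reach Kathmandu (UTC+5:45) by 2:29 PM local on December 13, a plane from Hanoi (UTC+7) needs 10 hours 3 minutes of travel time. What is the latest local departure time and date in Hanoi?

Target arrival in UTC: 2:29 PM − 5:45 = 8:44 AM on Dec 13.
Subtract 10 hours 3 minutes → departure 10:41 PM UTC on Dec 12.
Hanoi is UTC+7:00: 10:41 PM + 7:00 = 5:41 AM on Dec 13.

5:41 AM on December 13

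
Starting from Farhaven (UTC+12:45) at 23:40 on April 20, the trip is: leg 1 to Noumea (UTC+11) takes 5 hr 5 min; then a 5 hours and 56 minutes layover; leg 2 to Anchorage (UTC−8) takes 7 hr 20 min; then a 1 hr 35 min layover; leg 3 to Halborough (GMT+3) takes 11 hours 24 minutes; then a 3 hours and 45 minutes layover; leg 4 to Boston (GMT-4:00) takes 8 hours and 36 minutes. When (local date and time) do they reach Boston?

02:36 on Apr 22

Convert departure to UTC: 23:40 − 12:45 = 10:55 UTC on Apr 20.
Add 5 hours and 5 minutes leg 1 → 16:00 UTC.
Add 5 hours and 56 minutes layover in Noumea → 21:56 UTC.
Add 7 hours 20 minutes leg 2 → 05:16 UTC (Apr 21).
Add 1 hour 35 minutes layover in Anchorage → 06:51 UTC.
Add 11 hours and 24 minutes leg 3 → 18:15 UTC.
Add 3 hours 45 minutes layover in Halborough → 22:00 UTC.
Add 8 hours 36 minutes leg 4 → 06:36 UTC (Apr 22).
Boston is UTC−4:00, so local arrival = 06:36 − 4:00 = 02:36 on Apr 22.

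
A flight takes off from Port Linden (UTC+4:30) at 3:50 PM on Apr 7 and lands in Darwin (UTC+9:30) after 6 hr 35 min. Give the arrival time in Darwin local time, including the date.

3:25 AM on April 8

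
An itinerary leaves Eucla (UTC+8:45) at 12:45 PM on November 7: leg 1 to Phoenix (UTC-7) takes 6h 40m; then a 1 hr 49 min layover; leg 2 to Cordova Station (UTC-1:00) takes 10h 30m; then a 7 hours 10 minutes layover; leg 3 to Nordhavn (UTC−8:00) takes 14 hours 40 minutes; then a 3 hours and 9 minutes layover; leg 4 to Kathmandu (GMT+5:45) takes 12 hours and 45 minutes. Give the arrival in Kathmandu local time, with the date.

6:28 PM on November 9

Convert departure to UTC: 12:45 PM − 8:45 = 4:00 AM UTC on Nov 7.
Add 6 hours 40 minutes leg 1 → 10:40 AM UTC.
Add 1 hour 49 minutes layover in Phoenix → 12:29 PM UTC.
Add 10 hours and 30 minutes leg 2 → 10:59 PM UTC.
Add 7 hours and 10 minutes layover in Cordova Station → 6:09 AM UTC (Nov 8).
Add 14 hours 40 minutes leg 3 → 8:49 PM UTC.
Add 3 hours 9 minutes layover in Nordhavn → 11:58 PM UTC.
Add 12 hours 45 minutes leg 4 → 12:43 PM UTC (Nov 9).
Kathmandu is UTC+5:45, so local arrival = 12:43 PM + 5:45 = 6:28 PM on Nov 9.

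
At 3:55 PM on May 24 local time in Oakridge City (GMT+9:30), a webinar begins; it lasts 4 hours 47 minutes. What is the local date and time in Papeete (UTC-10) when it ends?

1:12 AM on May 24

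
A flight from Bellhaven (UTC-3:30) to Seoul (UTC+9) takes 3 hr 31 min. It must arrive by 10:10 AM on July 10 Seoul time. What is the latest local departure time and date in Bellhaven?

6:09 PM on Jul 9

Target arrival in UTC: 10:10 AM − 9:00 = 1:10 AM on Jul 10.
Subtract 3 hours 31 minutes → departure 9:39 PM UTC on Jul 9.
Bellhaven is UTC−3:30: 9:39 PM − 3:30 = 6:09 PM on Jul 9.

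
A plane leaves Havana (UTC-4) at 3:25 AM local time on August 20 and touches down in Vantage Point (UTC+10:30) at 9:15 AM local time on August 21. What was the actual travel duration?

Vantage Point is 14:30 ahead of Havana.
Clock-face elapsed time (ignoring zones) is 29 hours 50 minutes.
Actual elapsed = 29 hours 50 minutes − 14:30 = 15 hours 20 minutes.

15 hours 20 minutes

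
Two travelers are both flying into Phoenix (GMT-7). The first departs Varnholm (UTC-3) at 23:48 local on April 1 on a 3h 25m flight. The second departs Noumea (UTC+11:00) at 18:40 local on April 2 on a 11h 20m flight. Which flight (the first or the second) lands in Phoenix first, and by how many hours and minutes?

the first, by 12 hours 47 minutes

Flight 1 in UTC: 23:48 + 3:00 = 02:48 on Apr 2.
+3 hours 25 minutes → arrive 06:13 UTC on Apr 2.
Flight 2 in UTC: 18:40 − 11:00 = 07:40 on Apr 2.
+11 hours and 20 minutes → arrive 19:00 UTC on Apr 2.
Flight 1 lands earlier by 12 hours 47 minutes.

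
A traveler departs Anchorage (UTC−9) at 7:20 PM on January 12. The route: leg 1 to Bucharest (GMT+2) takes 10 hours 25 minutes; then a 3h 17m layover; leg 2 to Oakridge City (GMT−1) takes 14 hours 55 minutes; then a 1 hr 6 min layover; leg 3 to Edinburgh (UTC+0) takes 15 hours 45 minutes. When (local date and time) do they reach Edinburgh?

Convert departure to UTC: 7:20 PM + 9:00 = 4:20 AM UTC on Jan 13.
Add 10 hours 25 minutes leg 1 → 2:45 PM UTC.
Add 3 hours and 17 minutes layover in Bucharest → 6:02 PM UTC.
Add 14 hours and 55 minutes leg 2 → 8:57 AM UTC (Jan 14).
Add 1 hour 6 minutes layover in Oakridge City → 10:03 AM UTC.
Add 15 hours 45 minutes leg 3 → 1:48 AM UTC (Jan 15).
Edinburgh is UTC+0, so local arrival is the same: 1:48 AM on Jan 15.

1:48 AM on Jan 15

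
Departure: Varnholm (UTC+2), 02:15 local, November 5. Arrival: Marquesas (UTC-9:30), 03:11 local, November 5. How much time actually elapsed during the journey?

Departure in UTC: 02:15 − 2:00 = 00:15 on Nov 5.
Arrival in UTC: 03:11 + 9:30 = 12:41 on Nov 5.
Elapsed = 12:41 − 00:15 = 12 hours 26 minutes.

12 hours 26 minutes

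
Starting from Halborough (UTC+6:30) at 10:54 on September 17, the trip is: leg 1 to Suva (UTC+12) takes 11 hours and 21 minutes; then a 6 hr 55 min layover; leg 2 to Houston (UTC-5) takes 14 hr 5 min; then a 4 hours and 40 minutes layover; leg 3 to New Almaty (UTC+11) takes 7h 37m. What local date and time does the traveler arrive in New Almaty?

Convert departure to UTC: 10:54 − 6:30 = 04:24 UTC on Sep 17.
Add 11 hours 21 minutes leg 1 → 15:45 UTC.
Add 6 hours 55 minutes layover in Suva → 22:40 UTC.
Add 14 hours 5 minutes leg 2 → 12:45 UTC (Sep 18).
Add 4 hours and 40 minutes layover in Houston → 17:25 UTC.
Add 7 hours and 37 minutes leg 3 → 01:02 UTC (Sep 19).
New Almaty is UTC+11:00, so local arrival = 01:02 + 11:00 = 12:02 on Sep 19.

12:02 on Sep 19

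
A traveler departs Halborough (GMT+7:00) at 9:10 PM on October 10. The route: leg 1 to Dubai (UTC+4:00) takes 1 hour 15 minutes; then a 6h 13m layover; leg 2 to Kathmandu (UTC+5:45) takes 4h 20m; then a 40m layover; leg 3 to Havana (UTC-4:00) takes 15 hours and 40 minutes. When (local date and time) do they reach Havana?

2:18 PM on October 11

Convert departure to UTC: 9:10 PM − 7:00 = 2:10 PM UTC on Oct 10.
Add 1 hour and 15 minutes leg 1 → 3:25 PM UTC.
Add 6 hours and 13 minutes layover in Dubai → 9:38 PM UTC.
Add 4 hours 20 minutes leg 2 → 1:58 AM UTC (Oct 11).
Add 40 minutes layover in Kathmandu → 2:38 AM UTC.
Add 15 hours and 40 minutes leg 3 → 6:18 PM UTC.
Havana is UTC−4:00, so local arrival = 6:18 PM − 4:00 = 2:18 PM on Oct 11.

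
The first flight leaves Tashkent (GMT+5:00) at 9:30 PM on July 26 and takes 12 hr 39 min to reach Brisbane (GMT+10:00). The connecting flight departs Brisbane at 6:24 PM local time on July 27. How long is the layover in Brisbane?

3 hours 15 minutes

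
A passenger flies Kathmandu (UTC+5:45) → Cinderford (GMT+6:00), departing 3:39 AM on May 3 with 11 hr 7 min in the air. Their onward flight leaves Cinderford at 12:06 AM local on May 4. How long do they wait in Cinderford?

9 hours 5 minutes

Convert departure to UTC: 3:39 AM − 5:45 = 9:54 PM UTC on May 2.
Add 11 hours and 7 minutes flight time → 9:01 AM UTC (May 3).
Cinderford is UTC+6:00, so local arrival = 9:01 AM + 6:00 = 3:01 PM on May 3.
Layover = 12:06 AM − 3:01 PM (+1 day) = 9 hours 5 minutes.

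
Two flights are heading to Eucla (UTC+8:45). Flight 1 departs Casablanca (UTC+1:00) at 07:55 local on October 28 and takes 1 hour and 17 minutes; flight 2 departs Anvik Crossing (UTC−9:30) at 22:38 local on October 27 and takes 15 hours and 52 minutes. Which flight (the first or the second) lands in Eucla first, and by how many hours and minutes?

the first, by 15 hours 48 minutes

Flight 1 in UTC: 07:55 − 1:00 = 06:55 on Oct 28.
+1 hour 17 minutes → arrive 08:12 UTC on Oct 28.
Flight 2 in UTC: 22:38 + 9:30 = 08:08 on Oct 28.
+15 hours 52 minutes → arrive 00:00 UTC on Oct 29.
Flight 1 lands earlier by 15 hours 48 minutes.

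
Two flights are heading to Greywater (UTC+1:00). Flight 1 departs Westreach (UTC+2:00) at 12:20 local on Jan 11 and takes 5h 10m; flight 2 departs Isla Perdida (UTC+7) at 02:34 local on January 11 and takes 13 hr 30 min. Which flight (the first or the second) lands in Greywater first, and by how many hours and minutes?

Flight 1 in UTC: 12:20 − 2:00 = 10:20 on Jan 11.
+5 hours and 10 minutes → arrive 15:30 UTC on Jan 11.
Flight 2 in UTC: 02:34 − 7:00 = 19:34 on Jan 10.
+13 hours and 30 minutes → arrive 09:04 UTC on Jan 11.
Flight 2 lands earlier by 6 hours 26 minutes.

the second, by 6 hours 26 minutes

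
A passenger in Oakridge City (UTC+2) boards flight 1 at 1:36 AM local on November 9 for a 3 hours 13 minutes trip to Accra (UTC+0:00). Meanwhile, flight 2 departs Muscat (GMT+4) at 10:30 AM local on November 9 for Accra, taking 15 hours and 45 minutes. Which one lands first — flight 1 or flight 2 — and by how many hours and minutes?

the first, by 19 hours 26 minutes

Flight 1 in UTC: 1:36 AM − 2:00 = 11:36 PM on Nov 8.
+3 hours and 13 minutes → arrive 2:49 AM UTC on Nov 9.
Flight 2 in UTC: 10:30 AM − 4:00 = 6:30 AM on Nov 9.
+15 hours and 45 minutes → arrive 10:15 PM UTC on Nov 9.
Flight 1 lands earlier by 19 hours 26 minutes.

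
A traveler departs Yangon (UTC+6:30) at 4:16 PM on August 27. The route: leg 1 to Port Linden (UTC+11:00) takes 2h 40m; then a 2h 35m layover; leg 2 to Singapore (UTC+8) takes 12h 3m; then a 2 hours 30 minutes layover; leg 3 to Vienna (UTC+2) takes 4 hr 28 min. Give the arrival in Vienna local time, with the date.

12:02 PM on August 28

Convert departure to UTC: 4:16 PM − 6:30 = 9:46 AM UTC on Aug 27.
Add 2 hours 40 minutes leg 1 → 12:26 PM UTC.
Add 2 hours and 35 minutes layover in Port Linden → 3:01 PM UTC.
Add 12 hours and 3 minutes leg 2 → 3:04 AM UTC (Aug 28).
Add 2 hours 30 minutes layover in Singapore → 5:34 AM UTC.
Add 4 hours and 28 minutes leg 3 → 10:02 AM UTC.
Vienna is UTC+2:00, so local arrival = 10:02 AM + 2:00 = 12:02 PM on Aug 28.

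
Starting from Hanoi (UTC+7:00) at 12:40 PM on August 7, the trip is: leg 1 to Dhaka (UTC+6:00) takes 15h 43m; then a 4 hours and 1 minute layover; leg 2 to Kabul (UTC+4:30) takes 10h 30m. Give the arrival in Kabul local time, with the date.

Convert departure to UTC: 12:40 PM − 7:00 = 5:40 AM UTC on Aug 7.
Add 15 hours and 43 minutes leg 1 → 9:23 PM UTC.
Add 4 hours and 1 minute layover in Dhaka → 1:24 AM UTC (Aug 8).
Add 10 hours 30 minutes leg 2 → 11:54 AM UTC.
Kabul is UTC+4:30, so local arrival = 11:54 AM + 4:30 = 4:24 PM on Aug 8.

4:24 PM on August 8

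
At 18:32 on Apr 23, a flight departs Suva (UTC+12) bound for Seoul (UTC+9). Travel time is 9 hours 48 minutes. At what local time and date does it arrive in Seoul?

01:20 on April 24

Convert departure to UTC: 18:32 − 12:00 = 06:32 UTC on Apr 23.
Add 9 hours and 48 minutes travel time → 16:20 UTC.
Seoul is UTC+9:00, so local arrival = 16:20 + 9:00 = 01:20 on Apr 24.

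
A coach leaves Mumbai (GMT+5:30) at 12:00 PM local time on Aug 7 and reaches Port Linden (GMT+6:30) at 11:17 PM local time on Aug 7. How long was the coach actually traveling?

Port Linden is 1:00 ahead of Mumbai.
Clock-face elapsed time (ignoring zones) is 11 hours 17 minutes.
Actual elapsed = 11 hours 17 minutes − 1:00 = 10 hours 17 minutes.

10 hours 17 minutes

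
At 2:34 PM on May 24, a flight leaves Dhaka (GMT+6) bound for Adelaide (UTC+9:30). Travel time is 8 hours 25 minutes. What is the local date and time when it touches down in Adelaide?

Convert departure to UTC: 2:34 PM − 6:00 = 8:34 AM UTC on May 24.
Add 8 hours 25 minutes travel time → 4:59 PM UTC.
Adelaide is UTC+9:30, so local arrival = 4:59 PM + 9:30 = 2:29 AM on May 25.

2:29 AM on May 25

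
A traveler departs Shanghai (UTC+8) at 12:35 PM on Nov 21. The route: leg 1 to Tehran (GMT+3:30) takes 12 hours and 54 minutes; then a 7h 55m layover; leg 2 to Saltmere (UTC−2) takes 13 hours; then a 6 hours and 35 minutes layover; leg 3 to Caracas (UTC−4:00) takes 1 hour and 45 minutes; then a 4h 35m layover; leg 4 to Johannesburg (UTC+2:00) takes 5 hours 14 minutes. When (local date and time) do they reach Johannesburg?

Convert departure to UTC: 12:35 PM − 8:00 = 4:35 AM UTC on Nov 21.
Add 12 hours and 54 minutes leg 1 → 5:29 PM UTC.
Add 7 hours 55 minutes layover in Tehran → 1:24 AM UTC (Nov 22).
Add 13 hours leg 2 → 2:24 PM UTC.
Add 6 hours and 35 minutes layover in Saltmere → 8:59 PM UTC.
Add 1 hour and 45 minutes leg 3 → 10:44 PM UTC.
Add 4 hours 35 minutes layover in Caracas → 3:19 AM UTC (Nov 23).
Add 5 hours and 14 minutes leg 4 → 8:33 AM UTC.
Johannesburg is UTC+2:00, so local arrival = 8:33 AM + 2:00 = 10:33 AM on Nov 23.

10:33 AM on November 23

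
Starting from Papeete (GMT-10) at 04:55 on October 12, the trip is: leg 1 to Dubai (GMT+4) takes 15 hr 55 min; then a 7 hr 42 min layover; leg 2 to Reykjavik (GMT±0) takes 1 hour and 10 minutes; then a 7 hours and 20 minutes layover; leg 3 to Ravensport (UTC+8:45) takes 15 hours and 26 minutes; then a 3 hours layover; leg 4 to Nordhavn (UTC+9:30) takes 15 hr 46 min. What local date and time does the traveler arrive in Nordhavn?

Convert departure to UTC: 04:55 + 10:00 = 14:55 UTC on Oct 12.
Add 15 hours 55 minutes leg 1 → 06:50 UTC (Oct 13).
Add 7 hours and 42 minutes layover in Dubai → 14:32 UTC.
Add 1 hour and 10 minutes leg 2 → 15:42 UTC.
Add 7 hours 20 minutes layover in Reykjavik → 23:02 UTC.
Add 15 hours and 26 minutes leg 3 → 14:28 UTC (Oct 14).
Add 3 hours layover in Ravensport → 17:28 UTC.
Add 15 hours and 46 minutes leg 4 → 09:14 UTC (Oct 15).
Nordhavn is UTC+9:30, so local arrival = 09:14 + 9:30 = 18:44 on Oct 15.

18:44 on October 15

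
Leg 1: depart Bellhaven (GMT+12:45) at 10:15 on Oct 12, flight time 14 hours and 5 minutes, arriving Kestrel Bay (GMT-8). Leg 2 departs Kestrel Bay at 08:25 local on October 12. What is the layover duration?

4 hours 50 minutes

Convert departure to UTC: 10:15 − 12:45 = 21:30 UTC on Oct 11.
Add 14 hours and 5 minutes flight time → 11:35 UTC (Oct 12).
Kestrel Bay is UTC−8:00, so local arrival = 11:35 − 8:00 = 03:35 on Oct 12.
Layover = 08:25 − 03:35 = 4 hours 50 minutes.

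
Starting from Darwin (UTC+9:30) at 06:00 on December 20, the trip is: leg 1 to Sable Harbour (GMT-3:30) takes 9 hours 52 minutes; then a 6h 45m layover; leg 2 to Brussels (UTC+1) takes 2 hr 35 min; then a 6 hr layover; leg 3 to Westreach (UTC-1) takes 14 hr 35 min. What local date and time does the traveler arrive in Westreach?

Convert departure to UTC: 06:00 − 9:30 = 20:30 UTC on Dec 19.
Add 9 hours 52 minutes leg 1 → 06:22 UTC (Dec 20).
Add 6 hours and 45 minutes layover in Sable Harbour → 13:07 UTC.
Add 2 hours and 35 minutes leg 2 → 15:42 UTC.
Add 6 hours layover in Brussels → 21:42 UTC.
Add 14 hours and 35 minutes leg 3 → 12:17 UTC (Dec 21).
Westreach is UTC−1:00, so local arrival = 12:17 − 1:00 = 11:17 on Dec 21.

11:17 on Dec 21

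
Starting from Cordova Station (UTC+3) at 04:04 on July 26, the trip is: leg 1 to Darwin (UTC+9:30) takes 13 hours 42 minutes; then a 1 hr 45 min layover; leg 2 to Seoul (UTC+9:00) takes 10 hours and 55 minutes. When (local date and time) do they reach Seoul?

Convert departure to UTC: 04:04 − 3:00 = 01:04 UTC on Jul 26.
Add 13 hours and 42 minutes leg 1 → 14:46 UTC.
Add 1 hour and 45 minutes layover in Darwin → 16:31 UTC.
Add 10 hours 55 minutes leg 2 → 03:26 UTC (Jul 27).
Seoul is UTC+9:00, so local arrival = 03:26 + 9:00 = 12:26 on Jul 27.

12:26 on July 27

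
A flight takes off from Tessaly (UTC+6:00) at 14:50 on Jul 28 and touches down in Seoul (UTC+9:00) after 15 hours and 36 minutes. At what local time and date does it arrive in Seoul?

09:26 on July 29

Convert departure to UTC: 14:50 − 6:00 = 08:50 UTC on Jul 28.
Add 15 hours and 36 minutes travel time → 00:26 UTC (Jul 29).
Seoul is UTC+9:00, so local arrival = 00:26 + 9:00 = 09:26 on Jul 29.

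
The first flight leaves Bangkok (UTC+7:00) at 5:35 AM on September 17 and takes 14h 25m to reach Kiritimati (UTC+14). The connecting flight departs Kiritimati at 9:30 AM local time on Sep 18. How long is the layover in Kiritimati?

6 hours 30 minutes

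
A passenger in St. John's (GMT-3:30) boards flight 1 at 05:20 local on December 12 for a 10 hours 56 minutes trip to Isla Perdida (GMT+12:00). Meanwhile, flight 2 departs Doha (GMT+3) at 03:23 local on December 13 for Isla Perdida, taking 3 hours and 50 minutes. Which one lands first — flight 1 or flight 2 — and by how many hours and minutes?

Flight 1 in UTC: 05:20 + 3:30 = 08:50 on Dec 12.
+10 hours 56 minutes → arrive 19:46 UTC on Dec 12.
Flight 2 in UTC: 03:23 − 3:00 = 00:23 on Dec 13.
+3 hours and 50 minutes → arrive 04:13 UTC on Dec 13.
Flight 1 lands earlier by 8 hours 27 minutes.

the first, by 8 hours 27 minutes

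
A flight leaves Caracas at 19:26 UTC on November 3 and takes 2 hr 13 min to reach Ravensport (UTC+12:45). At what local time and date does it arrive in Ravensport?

10:24 on November 4

Departure is given in UTC: 19:26 on Nov 3.
Add 2 hours 13 minutes → 21:39 UTC.
Ravensport is UTC+12:45: 21:39 + 12:45 = 10:24 on Nov 4.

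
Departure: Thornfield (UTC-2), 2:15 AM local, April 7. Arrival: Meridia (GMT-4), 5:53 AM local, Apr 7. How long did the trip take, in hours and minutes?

Meridia is 2:00 behind Thornfield.
Clock-face elapsed time (ignoring zones) is 3 hours 38 minutes.
Actual elapsed = 3 hours 38 minutes + 2:00 = 5 hours 38 minutes.

5 hours 38 minutes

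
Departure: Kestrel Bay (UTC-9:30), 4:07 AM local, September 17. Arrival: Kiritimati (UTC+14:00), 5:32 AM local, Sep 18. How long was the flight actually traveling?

1 hour 55 minutes

Kiritimati is 23:30 ahead of Kestrel Bay.
Clock-face elapsed time (ignoring zones) is 25 hours 25 minutes.
Actual elapsed = 25 hours 25 minutes − 23:30 = 1 hour 55 minutes.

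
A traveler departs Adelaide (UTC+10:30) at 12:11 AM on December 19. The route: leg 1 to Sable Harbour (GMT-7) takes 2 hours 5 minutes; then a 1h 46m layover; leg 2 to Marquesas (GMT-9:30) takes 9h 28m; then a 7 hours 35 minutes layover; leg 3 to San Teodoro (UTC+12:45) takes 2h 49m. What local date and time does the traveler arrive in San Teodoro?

Convert departure to UTC: 12:11 AM − 10:30 = 1:41 PM UTC on Dec 18.
Add 2 hours and 5 minutes leg 1 → 3:46 PM UTC.
Add 1 hour 46 minutes layover in Sable Harbour → 5:32 PM UTC.
Add 9 hours 28 minutes leg 2 → 3:00 AM UTC (Dec 19).
Add 7 hours and 35 minutes layover in Marquesas → 10:35 AM UTC.
Add 2 hours 49 minutes leg 3 → 1:24 PM UTC.
San Teodoro is UTC+12:45, so local arrival = 1:24 PM + 12:45 = 2:09 AM on Dec 20.

2:09 AM on December 20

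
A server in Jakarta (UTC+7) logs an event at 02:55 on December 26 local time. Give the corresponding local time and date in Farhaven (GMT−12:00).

In UTC: 02:55 − 7:00 = 19:55 on Dec 25.
Farhaven is UTC−12:00: 19:55 − 12:00 = 07:55 on Dec 25.

07:55 on December 25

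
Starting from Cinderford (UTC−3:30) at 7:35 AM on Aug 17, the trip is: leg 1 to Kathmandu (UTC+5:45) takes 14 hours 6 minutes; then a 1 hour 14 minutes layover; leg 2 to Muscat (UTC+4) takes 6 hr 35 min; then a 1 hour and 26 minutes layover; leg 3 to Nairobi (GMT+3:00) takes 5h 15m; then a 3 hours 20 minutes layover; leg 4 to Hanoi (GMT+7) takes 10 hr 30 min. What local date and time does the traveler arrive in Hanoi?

12:31 PM on Aug 19

Convert departure to UTC: 7:35 AM + 3:30 = 11:05 AM UTC on Aug 17.
Add 14 hours 6 minutes leg 1 → 1:11 AM UTC (Aug 18).
Add 1 hour and 14 minutes layover in Kathmandu → 2:25 AM UTC.
Add 6 hours 35 minutes leg 2 → 9:00 AM UTC.
Add 1 hour and 26 minutes layover in Muscat → 10:26 AM UTC.
Add 5 hours 15 minutes leg 3 → 3:41 PM UTC.
Add 3 hours and 20 minutes layover in Nairobi → 7:01 PM UTC.
Add 10 hours 30 minutes leg 4 → 5:31 AM UTC (Aug 19).
Hanoi is UTC+7:00, so local arrival = 5:31 AM + 7:00 = 12:31 PM on Aug 19.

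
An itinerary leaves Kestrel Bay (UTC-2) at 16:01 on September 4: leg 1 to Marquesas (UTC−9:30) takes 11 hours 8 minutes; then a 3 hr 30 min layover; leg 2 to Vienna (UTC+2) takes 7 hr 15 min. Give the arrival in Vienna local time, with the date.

17:54 on September 5

Convert departure to UTC: 16:01 + 2:00 = 18:01 UTC on Sep 4.
Add 11 hours 8 minutes leg 1 → 05:09 UTC (Sep 5).
Add 3 hours 30 minutes layover in Marquesas → 08:39 UTC.
Add 7 hours and 15 minutes leg 2 → 15:54 UTC.
Vienna is UTC+2:00, so local arrival = 15:54 + 2:00 = 17:54 on Sep 5.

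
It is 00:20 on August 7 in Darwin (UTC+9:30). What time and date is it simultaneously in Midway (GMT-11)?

03:50 on Aug 6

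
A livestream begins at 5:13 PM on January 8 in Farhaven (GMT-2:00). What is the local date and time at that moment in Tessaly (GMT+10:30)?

5:43 AM on January 9

In UTC: 5:13 PM + 2:00 = 7:13 PM on Jan 8.
Tessaly is UTC+10:30: 7:13 PM + 10:30 = 5:43 AM on Jan 9.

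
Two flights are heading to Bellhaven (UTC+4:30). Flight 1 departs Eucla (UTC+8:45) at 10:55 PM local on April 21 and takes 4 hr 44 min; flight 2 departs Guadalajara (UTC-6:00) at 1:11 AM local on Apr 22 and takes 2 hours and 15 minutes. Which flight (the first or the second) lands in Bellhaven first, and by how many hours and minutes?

Flight 1 in UTC: 10:55 PM − 8:45 = 2:10 PM on Apr 21.
+4 hours and 44 minutes → arrive 6:54 PM UTC on Apr 21.
Flight 2 in UTC: 1:11 AM + 6:00 = 7:11 AM on Apr 22.
+2 hours and 15 minutes → arrive 9:26 AM UTC on Apr 22.
Flight 1 lands earlier by 14 hours 32 minutes.

the first, by 14 hours 32 minutes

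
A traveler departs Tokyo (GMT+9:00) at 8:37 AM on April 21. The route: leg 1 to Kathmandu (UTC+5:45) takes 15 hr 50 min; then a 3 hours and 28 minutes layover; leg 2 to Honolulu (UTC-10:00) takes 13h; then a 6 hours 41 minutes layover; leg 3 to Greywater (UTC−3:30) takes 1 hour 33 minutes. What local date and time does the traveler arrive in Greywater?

Convert departure to UTC: 8:37 AM − 9:00 = 11:37 PM UTC on Apr 20.
Add 15 hours 50 minutes leg 1 → 3:27 PM UTC (Apr 21).
Add 3 hours 28 minutes layover in Kathmandu → 6:55 PM UTC.
Add 13 hours leg 2 → 7:55 AM UTC (Apr 22).
Add 6 hours 41 minutes layover in Honolulu → 2:36 PM UTC.
Add 1 hour and 33 minutes leg 3 → 4:09 PM UTC.
Greywater is UTC−3:30, so local arrival = 4:09 PM − 3:30 = 12:39 PM on Apr 22.

12:39 PM on April 22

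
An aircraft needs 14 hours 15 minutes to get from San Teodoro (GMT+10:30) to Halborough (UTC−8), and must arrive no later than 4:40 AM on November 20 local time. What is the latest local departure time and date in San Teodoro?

Target arrival in UTC: 4:40 AM + 8:00 = 12:40 PM on Nov 20.
Subtract 14 hours and 15 minutes → departure 10:25 PM UTC on Nov 19.
San Teodoro is UTC+10:30: 10:25 PM + 10:30 = 8:55 AM on Nov 20.

8:55 AM on November 20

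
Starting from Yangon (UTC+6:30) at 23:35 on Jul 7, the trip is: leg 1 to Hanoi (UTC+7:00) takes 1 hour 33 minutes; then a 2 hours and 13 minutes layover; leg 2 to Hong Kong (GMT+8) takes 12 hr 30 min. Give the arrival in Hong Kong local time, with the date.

Convert departure to UTC: 23:35 − 6:30 = 17:05 UTC on Jul 7.
Add 1 hour and 33 minutes leg 1 → 18:38 UTC.
Add 2 hours and 13 minutes layover in Hanoi → 20:51 UTC.
Add 12 hours 30 minutes leg 2 → 09:21 UTC (Jul 8).
Hong Kong is UTC+8:00, so local arrival = 09:21 + 8:00 = 17:21 on Jul 8.

17:21 on Jul 8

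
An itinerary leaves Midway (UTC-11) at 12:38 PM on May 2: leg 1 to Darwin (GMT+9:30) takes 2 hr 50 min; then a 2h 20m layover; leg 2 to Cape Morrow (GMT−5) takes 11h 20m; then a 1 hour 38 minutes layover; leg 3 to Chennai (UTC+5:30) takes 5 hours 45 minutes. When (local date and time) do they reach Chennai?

5:01 AM on May 4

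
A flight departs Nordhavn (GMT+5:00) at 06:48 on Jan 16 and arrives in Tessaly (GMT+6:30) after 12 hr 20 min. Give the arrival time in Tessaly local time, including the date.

Convert departure to UTC: 06:48 − 5:00 = 01:48 UTC on Jan 16.
Add 12 hours and 20 minutes travel time → 14:08 UTC.
Tessaly is UTC+6:30, so local arrival = 14:08 + 6:30 = 20:38 on Jan 16.

20:38 on January 16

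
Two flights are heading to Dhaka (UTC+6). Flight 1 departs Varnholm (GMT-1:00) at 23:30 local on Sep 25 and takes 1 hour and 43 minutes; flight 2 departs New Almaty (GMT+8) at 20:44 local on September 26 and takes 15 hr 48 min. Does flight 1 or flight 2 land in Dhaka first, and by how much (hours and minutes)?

the first, by 26 hours 19 minutes

Flight 1 in UTC: 23:30 + 1:00 = 00:30 on Sep 26.
+1 hour 43 minutes → arrive 02:13 UTC on Sep 26.
Flight 2 in UTC: 20:44 − 8:00 = 12:44 on Sep 26.
+15 hours and 48 minutes → arrive 04:32 UTC on Sep 27.
Flight 1 lands earlier by 26 hours 19 minutes.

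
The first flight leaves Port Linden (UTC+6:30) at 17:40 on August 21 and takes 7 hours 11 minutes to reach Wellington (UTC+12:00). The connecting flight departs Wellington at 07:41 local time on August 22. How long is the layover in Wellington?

Convert departure to UTC: 17:40 − 6:30 = 11:10 UTC on Aug 21.
Add 7 hours and 11 minutes flight time → 18:21 UTC.
Wellington is UTC+12:00, so local arrival = 18:21 + 12:00 = 06:21 on Aug 22.
Layover = 07:41 − 06:21 = 1 hour 20 minutes.

1 hour 20 minutes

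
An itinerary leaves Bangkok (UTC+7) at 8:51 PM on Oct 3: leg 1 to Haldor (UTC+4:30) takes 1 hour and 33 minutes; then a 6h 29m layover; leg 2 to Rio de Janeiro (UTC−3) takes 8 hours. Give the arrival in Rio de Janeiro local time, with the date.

2:53 AM on October 4

Convert departure to UTC: 8:51 PM − 7:00 = 1:51 PM UTC on Oct 3.
Add 1 hour 33 minutes leg 1 → 3:24 PM UTC.
Add 6 hours and 29 minutes layover in Haldor → 9:53 PM UTC.
Add 8 hours leg 2 → 5:53 AM UTC (Oct 4).
Rio de Janeiro is UTC−3:00, so local arrival = 5:53 AM − 3:00 = 2:53 AM on Oct 4.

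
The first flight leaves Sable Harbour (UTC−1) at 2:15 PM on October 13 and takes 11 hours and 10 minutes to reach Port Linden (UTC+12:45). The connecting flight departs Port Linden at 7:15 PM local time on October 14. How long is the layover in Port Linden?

Convert departure to UTC: 2:15 PM + 1:00 = 3:15 PM UTC on Oct 13.
Add 11 hours 10 minutes flight time → 2:25 AM UTC (Oct 14).
Port Linden is UTC+12:45, so local arrival = 2:25 AM + 12:45 = 3:10 PM on Oct 14.
Layover = 7:15 PM − 3:10 PM = 4 hours 5 minutes.

4 hours 5 minutes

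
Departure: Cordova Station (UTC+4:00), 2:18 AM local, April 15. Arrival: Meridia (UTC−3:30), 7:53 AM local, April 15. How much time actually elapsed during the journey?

Departure in UTC: 2:18 AM − 4:00 = 10:18 PM on Apr 14.
Arrival in UTC: 7:53 AM + 3:30 = 11:23 AM on Apr 15.
Elapsed = 11:23 AM − 10:18 PM (+1 day) = 13 hours 5 minutes.

13 hours 5 minutes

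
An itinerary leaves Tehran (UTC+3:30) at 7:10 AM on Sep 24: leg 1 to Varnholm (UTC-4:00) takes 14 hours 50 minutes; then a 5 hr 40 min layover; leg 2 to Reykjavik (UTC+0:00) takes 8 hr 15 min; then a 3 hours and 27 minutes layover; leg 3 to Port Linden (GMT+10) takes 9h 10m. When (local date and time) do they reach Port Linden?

7:02 AM on September 26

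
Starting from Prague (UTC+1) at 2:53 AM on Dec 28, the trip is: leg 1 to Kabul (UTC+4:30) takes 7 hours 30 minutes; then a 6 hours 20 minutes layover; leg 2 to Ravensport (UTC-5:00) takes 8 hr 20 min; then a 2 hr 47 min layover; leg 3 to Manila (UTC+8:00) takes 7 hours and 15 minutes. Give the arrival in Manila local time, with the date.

6:05 PM on December 29

Convert departure to UTC: 2:53 AM − 1:00 = 1:53 AM UTC on Dec 28.
Add 7 hours and 30 minutes leg 1 → 9:23 AM UTC.
Add 6 hours and 20 minutes layover in Kabul → 3:43 PM UTC.
Add 8 hours 20 minutes leg 2 → 12:03 AM UTC (Dec 29).
Add 2 hours 47 minutes layover in Ravensport → 2:50 AM UTC.
Add 7 hours 15 minutes leg 3 → 10:05 AM UTC.
Manila is UTC+8:00, so local arrival = 10:05 AM + 8:00 = 6:05 PM on Dec 29.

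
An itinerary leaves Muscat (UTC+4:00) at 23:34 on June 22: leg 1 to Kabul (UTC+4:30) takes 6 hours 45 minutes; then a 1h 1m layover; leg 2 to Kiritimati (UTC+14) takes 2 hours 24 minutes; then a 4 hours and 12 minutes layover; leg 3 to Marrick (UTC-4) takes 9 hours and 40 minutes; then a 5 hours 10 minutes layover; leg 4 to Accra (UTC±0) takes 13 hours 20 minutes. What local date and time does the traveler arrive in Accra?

14:06 on Jun 24

Convert departure to UTC: 23:34 − 4:00 = 19:34 UTC on Jun 22.
Add 6 hours 45 minutes leg 1 → 02:19 UTC (Jun 23).
Add 1 hour and 1 minute layover in Kabul → 03:20 UTC.
Add 2 hours and 24 minutes leg 2 → 05:44 UTC.
Add 4 hours and 12 minutes layover in Kiritimati → 09:56 UTC.
Add 9 hours 40 minutes leg 3 → 19:36 UTC.
Add 5 hours and 10 minutes layover in Marrick → 00:46 UTC (Jun 24).
Add 13 hours and 20 minutes leg 4 → 14:06 UTC.
Accra is UTC+0, so local arrival is the same: 14:06 on Jun 24.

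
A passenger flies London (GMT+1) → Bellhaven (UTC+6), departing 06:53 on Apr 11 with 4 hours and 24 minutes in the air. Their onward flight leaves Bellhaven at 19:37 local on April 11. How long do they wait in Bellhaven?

Convert departure to UTC: 06:53 − 1:00 = 05:53 UTC on Apr 11.
Add 4 hours 24 minutes flight time → 10:17 UTC.
Bellhaven is UTC+6:00, so local arrival = 10:17 + 6:00 = 16:17 on Apr 11.
Layover = 19:37 − 16:17 = 3 hours 20 minutes.

3 hours 20 minutes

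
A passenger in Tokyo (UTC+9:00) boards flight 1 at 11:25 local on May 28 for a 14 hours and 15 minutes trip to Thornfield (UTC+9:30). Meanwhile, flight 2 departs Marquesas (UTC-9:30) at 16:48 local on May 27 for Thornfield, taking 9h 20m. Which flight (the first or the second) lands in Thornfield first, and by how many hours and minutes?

the second, by 5 hours 2 minutes

Flight 1 in UTC: 11:25 − 9:00 = 02:25 on May 28.
+14 hours and 15 minutes → arrive 16:40 UTC on May 28.
Flight 2 in UTC: 16:48 + 9:30 = 02:18 on May 28.
+9 hours and 20 minutes → arrive 11:38 UTC on May 28.
Flight 2 lands earlier by 5 hours 2 minutes.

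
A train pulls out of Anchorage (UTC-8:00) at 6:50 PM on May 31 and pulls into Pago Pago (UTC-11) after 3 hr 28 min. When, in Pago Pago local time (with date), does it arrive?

7:18 PM on May 31

Convert departure to UTC: 6:50 PM + 8:00 = 2:50 AM UTC on Jun 1.
Add 3 hours 28 minutes travel time → 6:18 AM UTC.
Pago Pago is UTC−11:00, so local arrival = 6:18 AM − 11:00 = 7:18 PM on May 31.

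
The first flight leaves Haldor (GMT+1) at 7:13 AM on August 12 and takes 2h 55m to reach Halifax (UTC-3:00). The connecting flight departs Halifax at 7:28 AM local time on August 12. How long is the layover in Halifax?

1 hour 20 minutes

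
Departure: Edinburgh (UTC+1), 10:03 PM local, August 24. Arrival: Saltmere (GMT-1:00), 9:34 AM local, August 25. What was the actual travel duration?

13 hours 31 minutes

Departure in UTC: 10:03 PM − 1:00 = 9:03 PM on Aug 24.
Arrival in UTC: 9:34 AM + 1:00 = 10:34 AM on Aug 25.
Elapsed = 10:34 AM − 9:03 PM (+1 day) = 13 hours 31 minutes.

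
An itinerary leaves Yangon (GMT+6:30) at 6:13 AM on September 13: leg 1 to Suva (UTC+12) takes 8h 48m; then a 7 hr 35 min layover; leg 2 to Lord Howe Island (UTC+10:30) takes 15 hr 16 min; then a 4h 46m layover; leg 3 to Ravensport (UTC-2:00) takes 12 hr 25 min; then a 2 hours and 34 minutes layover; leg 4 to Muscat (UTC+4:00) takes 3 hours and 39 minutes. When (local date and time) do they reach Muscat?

10:46 AM on September 15

Convert departure to UTC: 6:13 AM − 6:30 = 11:43 PM UTC on Sep 12.
Add 8 hours and 48 minutes leg 1 → 8:31 AM UTC (Sep 13).
Add 7 hours and 35 minutes layover in Suva → 4:06 PM UTC.
Add 15 hours 16 minutes leg 2 → 7:22 AM UTC (Sep 14).
Add 4 hours 46 minutes layover in Lord Howe Island → 12:08 PM UTC.
Add 12 hours 25 minutes leg 3 → 12:33 AM UTC (Sep 15).
Add 2 hours and 34 minutes layover in Ravensport → 3:07 AM UTC.
Add 3 hours and 39 minutes leg 4 → 6:46 AM UTC.
Muscat is UTC+4:00, so local arrival = 6:46 AM + 4:00 = 10:46 AM on Sep 15.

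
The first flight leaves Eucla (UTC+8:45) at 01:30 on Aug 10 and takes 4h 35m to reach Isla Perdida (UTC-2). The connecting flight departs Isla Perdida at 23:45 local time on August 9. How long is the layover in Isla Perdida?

4 hours 25 minutes

Convert departure to UTC: 01:30 − 8:45 = 16:45 UTC on Aug 9.
Add 4 hours and 35 minutes flight time → 21:20 UTC.
Isla Perdida is UTC−2:00, so local arrival = 21:20 − 2:00 = 19:20 on Aug 9.
Layover = 23:45 − 19:20 = 4 hours 25 minutes.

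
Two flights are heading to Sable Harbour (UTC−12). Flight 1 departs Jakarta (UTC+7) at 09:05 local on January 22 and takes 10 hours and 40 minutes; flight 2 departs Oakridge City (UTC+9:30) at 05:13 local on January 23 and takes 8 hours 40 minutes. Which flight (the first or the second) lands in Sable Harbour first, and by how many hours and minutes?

Flight 1 in UTC: 09:05 − 7:00 = 02:05 on Jan 22.
+10 hours 40 minutes → arrive 12:45 UTC on Jan 22.
Flight 2 in UTC: 05:13 − 9:30 = 19:43 on Jan 22.
+8 hours 40 minutes → arrive 04:23 UTC on Jan 23.
Flight 1 lands earlier by 15 hours 38 minutes.

the first, by 15 hours 38 minutes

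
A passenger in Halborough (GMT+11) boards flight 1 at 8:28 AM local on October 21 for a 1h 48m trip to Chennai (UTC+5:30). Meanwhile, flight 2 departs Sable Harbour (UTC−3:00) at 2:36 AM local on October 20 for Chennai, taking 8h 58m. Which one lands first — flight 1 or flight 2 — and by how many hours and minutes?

Flight 1 in UTC: 8:28 AM − 11:00 = 9:28 PM on Oct 20.
+1 hour and 48 minutes → arrive 11:16 PM UTC on Oct 20.
Flight 2 in UTC: 2:36 AM + 3:00 = 5:36 AM on Oct 20.
+8 hours and 58 minutes → arrive 2:34 PM UTC on Oct 20.
Flight 2 lands earlier by 8 hours 42 minutes.

the second, by 8 hours 42 minutes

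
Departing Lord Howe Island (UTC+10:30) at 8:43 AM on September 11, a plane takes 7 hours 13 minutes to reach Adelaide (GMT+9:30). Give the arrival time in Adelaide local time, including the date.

Convert departure to UTC: 8:43 AM − 10:30 = 10:13 PM UTC on Sep 10.
Add 7 hours and 13 minutes travel time → 5:26 AM UTC (Sep 11).
Adelaide is UTC+9:30, so local arrival = 5:26 AM + 9:30 = 2:56 PM on Sep 11.

2:56 PM on Sep 11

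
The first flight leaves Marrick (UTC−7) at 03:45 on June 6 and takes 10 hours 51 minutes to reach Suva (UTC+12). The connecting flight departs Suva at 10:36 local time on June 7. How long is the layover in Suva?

1 hour

Convert departure to UTC: 03:45 + 7:00 = 10:45 UTC on Jun 6.
Add 10 hours 51 minutes flight time → 21:36 UTC.
Suva is UTC+12:00, so local arrival = 21:36 + 12:00 = 09:36 on Jun 7.
Layover = 10:36 − 09:36 = 1 hour.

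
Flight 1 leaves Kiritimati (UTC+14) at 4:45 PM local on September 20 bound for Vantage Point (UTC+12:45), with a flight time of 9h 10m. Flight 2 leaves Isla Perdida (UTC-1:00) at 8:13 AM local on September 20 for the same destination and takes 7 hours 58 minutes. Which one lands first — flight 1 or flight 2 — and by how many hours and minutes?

Flight 1 in UTC: 4:45 PM − 14:00 = 2:45 AM on Sep 20.
+9 hours 10 minutes → arrive 11:55 AM UTC on Sep 20.
Flight 2 in UTC: 8:13 AM + 1:00 = 9:13 AM on Sep 20.
+7 hours and 58 minutes → arrive 5:11 PM UTC on Sep 20.
Flight 1 lands earlier by 5 hours 16 minutes.

the first, by 5 hours 16 minutes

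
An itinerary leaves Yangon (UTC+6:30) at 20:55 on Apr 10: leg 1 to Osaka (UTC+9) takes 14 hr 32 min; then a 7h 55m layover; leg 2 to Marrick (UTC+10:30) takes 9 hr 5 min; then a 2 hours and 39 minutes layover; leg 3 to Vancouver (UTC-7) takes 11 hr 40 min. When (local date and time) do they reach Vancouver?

05:16 on Apr 12

Convert departure to UTC: 20:55 − 6:30 = 14:25 UTC on Apr 10.
Add 14 hours 32 minutes leg 1 → 04:57 UTC (Apr 11).
Add 7 hours and 55 minutes layover in Osaka → 12:52 UTC.
Add 9 hours and 5 minutes leg 2 → 21:57 UTC.
Add 2 hours and 39 minutes layover in Marrick → 00:36 UTC (Apr 12).
Add 11 hours and 40 minutes leg 3 → 12:16 UTC.
Vancouver is UTC−7:00, so local arrival = 12:16 − 7:00 = 05:16 on Apr 12.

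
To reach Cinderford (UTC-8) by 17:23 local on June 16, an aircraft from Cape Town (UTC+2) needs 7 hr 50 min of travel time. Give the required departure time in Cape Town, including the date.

19:33 on Jun 16

Target arrival in UTC: 17:23 + 8:00 = 01:23 on Jun 17.
Subtract 7 hours and 50 minutes → departure 17:33 UTC on Jun 16.
Cape Town is UTC+2:00: 17:33 + 2:00 = 19:33 on Jun 16.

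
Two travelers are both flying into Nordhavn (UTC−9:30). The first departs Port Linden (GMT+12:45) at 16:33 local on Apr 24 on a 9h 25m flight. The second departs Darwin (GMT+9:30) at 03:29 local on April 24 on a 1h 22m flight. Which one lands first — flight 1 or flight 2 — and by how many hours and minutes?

Flight 1 in UTC: 16:33 − 12:45 = 03:48 on Apr 24.
+9 hours 25 minutes → arrive 13:13 UTC on Apr 24.
Flight 2 in UTC: 03:29 − 9:30 = 17:59 on Apr 23.
+1 hour 22 minutes → arrive 19:21 UTC on Apr 23.
Flight 2 lands earlier by 17 hours 52 minutes.

the second, by 17 hours 52 minutes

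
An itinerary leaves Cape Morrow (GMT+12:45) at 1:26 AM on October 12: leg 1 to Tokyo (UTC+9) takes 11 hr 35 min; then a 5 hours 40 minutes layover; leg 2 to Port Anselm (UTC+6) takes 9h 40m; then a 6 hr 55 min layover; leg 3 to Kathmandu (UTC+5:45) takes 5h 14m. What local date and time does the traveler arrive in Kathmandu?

9:30 AM on October 13

Convert departure to UTC: 1:26 AM − 12:45 = 12:41 PM UTC on Oct 11.
Add 11 hours 35 minutes leg 1 → 12:16 AM UTC (Oct 12).
Add 5 hours and 40 minutes layover in Tokyo → 5:56 AM UTC.
Add 9 hours and 40 minutes leg 2 → 3:36 PM UTC.
Add 6 hours and 55 minutes layover in Port Anselm → 10:31 PM UTC.
Add 5 hours and 14 minutes leg 3 → 3:45 AM UTC (Oct 13).
Kathmandu is UTC+5:45, so local arrival = 3:45 AM + 5:45 = 9:30 AM on Oct 13.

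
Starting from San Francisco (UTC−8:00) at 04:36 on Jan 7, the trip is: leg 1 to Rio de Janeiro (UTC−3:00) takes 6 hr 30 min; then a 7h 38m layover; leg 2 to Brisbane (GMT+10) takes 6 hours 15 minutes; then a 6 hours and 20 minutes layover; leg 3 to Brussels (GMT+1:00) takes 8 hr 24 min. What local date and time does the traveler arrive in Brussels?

00:43 on January 9

Convert departure to UTC: 04:36 + 8:00 = 12:36 UTC on Jan 7.
Add 6 hours and 30 minutes leg 1 → 19:06 UTC.
Add 7 hours and 38 minutes layover in Rio de Janeiro → 02:44 UTC (Jan 8).
Add 6 hours 15 minutes leg 2 → 08:59 UTC.
Add 6 hours and 20 minutes layover in Brisbane → 15:19 UTC.
Add 8 hours 24 minutes leg 3 → 23:43 UTC.
Brussels is UTC+1:00, so local arrival = 23:43 + 1:00 = 00:43 on Jan 9.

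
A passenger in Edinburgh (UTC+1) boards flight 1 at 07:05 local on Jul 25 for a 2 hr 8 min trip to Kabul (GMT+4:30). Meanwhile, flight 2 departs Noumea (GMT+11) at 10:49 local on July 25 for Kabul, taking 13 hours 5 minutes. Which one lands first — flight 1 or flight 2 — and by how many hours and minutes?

Flight 1 in UTC: 07:05 − 1:00 = 06:05 on Jul 25.
+2 hours 8 minutes → arrive 08:13 UTC on Jul 25.
Flight 2 in UTC: 10:49 − 11:00 = 23:49 on Jul 24.
+13 hours 5 minutes → arrive 12:54 UTC on Jul 25.
Flight 1 lands earlier by 4 hours 41 minutes.

the first, by 4 hours 41 minutes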